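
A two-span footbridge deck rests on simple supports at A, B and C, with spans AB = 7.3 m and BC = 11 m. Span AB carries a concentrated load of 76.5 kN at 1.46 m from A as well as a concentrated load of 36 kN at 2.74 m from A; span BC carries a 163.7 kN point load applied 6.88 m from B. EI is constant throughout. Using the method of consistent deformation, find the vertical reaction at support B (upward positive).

Release continuity at B by inserting a hinge; the redundant is the internal moment M_B. The primary structure is two simply-supported spans AB and BC.
Discontinuity in slope at B on the released structure — sum the simple-span end rotations:
  span AB: point load 76.5 at a = 1.46: Pab(L + a)/(6LEI) = 130.5/EI
  span AB: point load 36 at a = 2.74: Pab(L + a)/(6LEI) = 103.1/EI
  span BC: point load 163.7 at a = 6.88: Pab(L + b)/(6LEI) = 1063/EI
  relative rotation θ_0 = (233.6 + 1063)/EI = 1297/EI
A unit hogging moment at B produces rotation L₁/(3EI) + L₂/(3EI) = 6.1/EI.
Slope continuity at B: θ_0 = M_B·6.1/EI, so M_B = 1297/6.1 = 212.6 kN·m (hogging).
Span AB, ΣM about A with M_B applied at B: R_B^{AB}·7.3 = 210.3 + 212.6, so R_B^{AB} = 57.93 kN and R_A = 112.5 − 57.93 = 54.57 kN.
Span BC, ΣM about C: R_B^{BC}·11 = 674.4 + 212.6, so R_B^{BC} = 80.64 kN and R_C = 163.7 − 80.64 = 83.06 kN.
R_B = 57.93 + 80.64 = 138.6 kN.

R_B = 138.6 kN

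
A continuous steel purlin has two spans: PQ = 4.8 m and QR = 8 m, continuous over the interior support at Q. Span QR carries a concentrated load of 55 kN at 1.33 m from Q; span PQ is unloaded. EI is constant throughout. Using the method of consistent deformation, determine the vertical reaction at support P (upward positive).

R_P = -7.281 kN

Take M_Q as the redundant. Released structure: two simple spans PQ and QR with a hinge at Q.
Discontinuity in slope at Q on the released structure — sum the simple-span end rotations:
  span QR: point load 55 at a = 1.33: Pab(L + b)/(6LEI) = 149.1/EI
  relative rotation θ_0 = (0 + 149.1)/EI = 149.1/EI
A unit hogging moment at Q produces rotation L₁/(3EI) + L₂/(3EI) = 4.267/EI.
Slope continuity at Q: θ_0 = M_Q·4.267/EI, so M_Q = 149.1/4.267 = 34.95 kN·m (hogging).
Span PQ, ΣM about P with M_Q applied at Q: R_Q^{PQ}·4.8 = 0 + 34.95, so R_Q^{PQ} = 7.281 kN and R_P = 0 − 7.281 = -7.281 kN.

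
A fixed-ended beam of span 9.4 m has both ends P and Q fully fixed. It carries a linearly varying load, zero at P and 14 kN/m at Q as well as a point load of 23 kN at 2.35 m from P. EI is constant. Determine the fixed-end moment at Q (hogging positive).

Release both end moments; the primary structure is a simply-supported span PQ with redundants M_P and M_Q.
Simple-span end rotations at P and Q under the given loads:
  at P: triangular load, peak 14: 7w₀L³/(360EI) = 226.1/EI
  at Q: triangular load, peak 14: w₀L³/(45EI) = 258.4/EI
  at P: point load 23 at a = 2.35: Pab(L + b)/(6LEI) = 111.1/EI
  at Q: point load 23 at a = 2.35: Pab(L + a)/(6LEI) = 79.39/EI
  θ_P0 = 337.2/EI,  θ_Q0 = 337.8/EI
Flexibility coefficients: a unit moment at one end gives L/(3EI) there and L/(6EI) at the far end, so f₁₁ = f₂₂ = 3.133/EI and f₁₂ = f₂₁ = 1.567/EI.
Compatibility — zero rotation at each built-in end:
  3.133 M_P + 1.567 M_Q = 337.2
  1.567 M_P + 3.133 M_Q = 337.8
Solving the pair gives M_P = 71.64 kN·m and M_Q = 71.99 kN·m (hogging).

M_Q = 71.99 kN·m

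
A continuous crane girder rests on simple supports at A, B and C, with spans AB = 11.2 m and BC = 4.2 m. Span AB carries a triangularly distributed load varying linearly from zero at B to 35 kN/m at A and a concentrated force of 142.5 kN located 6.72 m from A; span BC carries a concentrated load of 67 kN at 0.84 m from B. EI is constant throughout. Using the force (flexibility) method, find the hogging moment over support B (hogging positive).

Take M_B as the redundant. Released structure: two simple spans AB and BC with a hinge at B.
Rotations at B on the released spans (each span's end-slope, ×1/EI):
  span AB: triangular load, peak 35: 7w₀L³/(360EI) = 956.1/EI
  span AB: point load 142.5 at a = 6.72: Pab(L + a)/(6LEI) = 1144/EI
  span BC: point load 67 at a = 0.84: Pab(L + b)/(6LEI) = 56.73/EI
  relative rotation θ_0 = (2100 + 56.73)/EI = 2157/EI
A unit hogging moment at B produces rotation L₁/(3EI) + L₂/(3EI) = 5.133/EI.
Slope continuity at B: θ_0 = M_B·5.133/EI, so M_B = 2157/5.133 = 420.2 kN·m (hogging).

M_B = 420.2 kN·m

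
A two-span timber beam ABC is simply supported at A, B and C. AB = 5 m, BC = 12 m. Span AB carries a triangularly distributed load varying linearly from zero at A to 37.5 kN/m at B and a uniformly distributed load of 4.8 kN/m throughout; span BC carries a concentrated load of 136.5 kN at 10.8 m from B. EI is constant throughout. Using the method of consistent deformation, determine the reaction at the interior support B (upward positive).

Insert a hinge at B; M_B is the redundant, and each span becomes simply supported.
Rotations at B on the released spans (each span's end-slope, ×1/EI):
  span AB: triangular load, peak 37.5: w₀L³/(45EI) = 104.2/EI
  span AB: UDL 4.8: wL³/(24EI) = 25/EI
  span BC: point load 136.5 at a = 10.8: Pab(L + b)/(6LEI) = 324.3/EI
  relative rotation θ_0 = (129.2 + 324.3)/EI = 453.5/EI
A unit hogging moment at B produces rotation L₁/(3EI) + L₂/(3EI) = 5.667/EI.
Compatibility: M_B·(L₁+L₂)/(3EI) = θ_0, giving M_B = 80.03 kN·m (hogging).
Span AB, ΣM about A with M_B applied at B: R_B^{AB}·5 = 372.5 + 80.03, so R_B^{AB} = 90.51 kN and R_A = 117.8 − 90.51 = 27.24 kN.
Span BC, ΣM about C: R_B^{BC}·12 = 163.8 + 80.03, so R_B^{BC} = 20.32 kN and R_C = 136.5 − 20.32 = 116.2 kN.
R_B = 90.51 + 20.32 = 110.8 kN.

R_B = 110.8 kN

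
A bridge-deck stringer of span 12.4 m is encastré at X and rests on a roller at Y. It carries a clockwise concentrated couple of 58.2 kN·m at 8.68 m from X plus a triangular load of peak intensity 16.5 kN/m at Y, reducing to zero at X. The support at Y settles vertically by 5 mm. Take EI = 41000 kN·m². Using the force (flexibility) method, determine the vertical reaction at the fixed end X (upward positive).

R_X = 39.95 kN

Release the roller at Y. Primary structure: cantilever fixed at X.
Primary-structure tip deflection at Y by superposition:
  clockwise couple 58.2 at a = 8.68: M₀a(2L − a)/(2EI) = 4072/EI
  triangular load, peak 16.5 at the free end: 11w₀L⁴/(120EI) = 35759/EI
  δ_0 = 39830/EI
Tip deflection under a unit load at Y: L³/(3EI) = 635.5/EI.
With EI = 41000 kN·m²: δ_0 = 0.97147 m and δ_{YY} = 0.015501 m/kN.
Compatibility — the beam at Y must follow the support down by 0.005 m: δ_0 − R_Y·δ_{YY} = 0.005, so R_Y = (0.97147 − 0.005)/0.015501 = 62.35 kN.
Vertical equilibrium: R_X = ΣP − R_Y = 102.3 − 62.35 = 39.95 kN.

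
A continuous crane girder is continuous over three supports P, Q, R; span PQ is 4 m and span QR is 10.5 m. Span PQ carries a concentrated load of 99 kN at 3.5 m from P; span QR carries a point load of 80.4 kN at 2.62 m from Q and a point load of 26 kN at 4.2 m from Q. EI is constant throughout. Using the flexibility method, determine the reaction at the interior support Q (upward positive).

Release continuity at Q by inserting a hinge; the redundant is the internal moment M_Q. The primary structure is two simply-supported spans PQ and QR.
Rotations at Q on the released spans (each span's end-slope, ×1/EI):
  span PQ: point load 99 at a = 3.5: Pab(L + a)/(6LEI) = 54.14/EI
  span QR: point load 80.4 at a = 2.62: Pab(L + b)/(6LEI) = 484.3/EI
  span QR: point load 26 at a = 4.2: Pab(L + b)/(6LEI) = 183.5/EI
  relative rotation θ_0 = (54.14 + 667.7)/EI = 721.9/EI
A unit hogging moment at Q produces rotation L₁/(3EI) + L₂/(3EI) = 4.833/EI.
Slope continuity at Q: θ_0 = M_Q·4.833/EI, so M_Q = 721.9/4.833 = 149.4 kN·m (hogging).
Span PQ, ΣM about P with M_Q applied at Q: R_Q^{PQ}·4 = 346.5 + 149.4, so R_Q^{PQ} = 124 kN and R_P = 99 − 124 = -24.96 kN.
Span QR, ΣM about R: R_Q^{QR}·10.5 = 797.4 + 149.4, so R_Q^{QR} = 90.16 kN and R_R = 106.4 − 90.16 = 16.24 kN.
R_Q = 124 + 90.16 = 214.1 kN.

R_Q = 214.1 kN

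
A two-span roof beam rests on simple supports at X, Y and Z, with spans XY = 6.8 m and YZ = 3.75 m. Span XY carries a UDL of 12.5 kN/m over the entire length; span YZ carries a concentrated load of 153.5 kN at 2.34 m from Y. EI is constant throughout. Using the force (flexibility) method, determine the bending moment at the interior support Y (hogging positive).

Insert a hinge at Y; M_Y is the redundant, and each span becomes simply supported.
Rotations at Y on the released spans (each span's end-slope, ×1/EI):
  span XY: UDL 12.5: wL³/(24EI) = 163.8/EI
  span YZ: point load 153.5 at a = 2.34: Pab(L + b)/(6LEI) = 116.1/EI
  relative rotation θ_0 = (163.8 + 116.1)/EI = 279.9/EI
A unit hogging moment at Y produces rotation L₁/(3EI) + L₂/(3EI) = 3.517/EI.
Slope continuity at Y: θ_0 = M_Y·3.517/EI, so M_Y = 279.9/3.517 = 79.6 kN·m (hogging).

M_Y = 79.6 kN·m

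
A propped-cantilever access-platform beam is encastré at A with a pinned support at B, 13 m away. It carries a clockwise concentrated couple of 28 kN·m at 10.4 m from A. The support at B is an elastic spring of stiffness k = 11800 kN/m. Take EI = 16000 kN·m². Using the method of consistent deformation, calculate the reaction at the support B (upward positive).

Release the roller at B. Primary structure: cantilever fixed at A.
Free-end deflection of the primary structure under the applied loading (downward +):
  clockwise couple 28 at a = 10.4: M₀a(2L − a)/(2EI) = 2271/EI
Tip deflection under a unit load at B: L³/(3EI) = 732.3/EI.
With EI = 16000 kN·m²: δ_0 = 0.14196 m and δ_{BB} = 0.045771 m/kN.
Compatibility — the spring shortens by R_B/k under the reaction it provides: δ_0 − R_B·δ_{BB} = R_B/k. With 1/k = 0.000085 m/kN, R_B = δ_0 / (δ_{BB} + 1/k) = 0.14196 / (0.045771 + 0.000085) = 3.096 kN.

R_B = 3.096 kN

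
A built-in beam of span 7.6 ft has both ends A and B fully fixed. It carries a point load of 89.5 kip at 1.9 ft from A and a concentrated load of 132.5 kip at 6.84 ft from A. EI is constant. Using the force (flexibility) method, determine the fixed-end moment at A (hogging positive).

M_A = 104.7 kip·ft

Take the two fixed-end moments M_A, M_B as redundants; the released structure is the simple span AB.
End rotations of the released simple span under the applied load (×1/EI):
  at A: point load 89.5 at a = 1.9: Pab(L + b)/(6LEI) = 282.7/EI
  at B: point load 89.5 at a = 1.9: Pab(L + a)/(6LEI) = 201.9/EI
  at A: point load 132.5 at a = 6.84: Pab(L + b)/(6LEI) = 126.3/EI
  at B: point load 132.5 at a = 6.84: Pab(L + a)/(6LEI) = 218.1/EI
  θ_A0 = 409/EI,  θ_B0 = 420.1/EI
Flexibility coefficients: a unit moment at one end gives L/(3EI) there and L/(6EI) at the far end, so f₁₁ = f₂₂ = 2.533/EI and f₁₂ = f₂₁ = 1.267/EI.
Compatibility — zero rotation at each built-in end:
  2.533 M_A + 1.267 M_B = 409
  1.267 M_A + 2.533 M_B = 420.1
Solving the pair gives M_A = 104.7 kip·ft and M_B = 113.5 kip·ft (hogging).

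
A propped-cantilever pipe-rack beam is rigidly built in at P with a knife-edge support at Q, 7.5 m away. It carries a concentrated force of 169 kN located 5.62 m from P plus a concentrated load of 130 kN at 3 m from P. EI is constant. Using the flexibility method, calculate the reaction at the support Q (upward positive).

Release the roller at Q. Primary structure: cantilever fixed at P.
Deflection at Q on the released cantilever, summing each load's contribution:
  point load 169 at a = 5.62: Pa²(3L − a)/(6EI) = 15017/EI
  point load 130 at a = 3: Pa²(3L − a)/(6EI) = 3802/EI
  δ_0 = 18819/EI
Tip deflection under a unit load at Q: L³/(3EI) = 140.6/EI.
The prop prevents deflection at Q: R_Q = δ_0/δ_{QQ} = 18819/140.6 = 133.8 kN.

R_Q = 133.8 kN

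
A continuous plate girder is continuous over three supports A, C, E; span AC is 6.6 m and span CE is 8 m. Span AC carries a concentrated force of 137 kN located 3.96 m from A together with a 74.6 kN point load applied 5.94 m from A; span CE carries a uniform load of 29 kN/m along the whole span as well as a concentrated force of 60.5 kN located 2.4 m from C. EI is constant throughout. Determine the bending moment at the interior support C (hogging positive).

M_C = 272 kN·m

Take M_C as the redundant. Released structure: two simple spans AC and CE with a hinge at C.
End slopes at the hinge C, treating each span as simply supported:
  span AC: point load 137 at a = 3.96: Pab(L + a)/(6LEI) = 381.9/EI
  span AC: point load 74.6 at a = 5.94: Pab(L + a)/(6LEI) = 92.61/EI
  span CE: UDL 29: wL³/(24EI) = 618.7/EI
  span CE: point load 60.5 at a = 2.4: Pab(L + b)/(6LEI) = 230.4/EI
  relative rotation θ_0 = (474.5 + 849.1)/EI = 1324/EI
A unit hogging moment at C produces rotation L₁/(3EI) + L₂/(3EI) = 4.867/EI.
Compatibility: M_C·(L₁+L₂)/(3EI) = θ_0, giving M_C = 272 kN·m (hogging).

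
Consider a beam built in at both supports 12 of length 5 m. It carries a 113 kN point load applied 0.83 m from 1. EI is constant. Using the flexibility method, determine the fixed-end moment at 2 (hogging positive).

M_2 = 12.98 kN·m

Release both end moments; the primary structure is a simply-supported span 12 with redundants M_1 and M_2.
End rotations of the released simple span under the applied load (×1/EI):
  at 1: point load 113 at a = 0.83: Pab(L + b)/(6LEI) = 119.5/EI
  at 2: point load 113 at a = 0.83: Pab(L + a)/(6LEI) = 76/EI
  θ_10 = 119.5/EI,  θ_20 = 76/EI
Flexibility coefficients: a unit moment at one end gives L/(3EI) there and L/(6EI) at the far end, so f₁₁ = f₂₂ = 1.667/EI and f₁₂ = f₂₁ = 0.8333/EI.
Compatibility — zero rotation at each built-in end:
  1.667 M_1 + 0.8333 M_2 = 119.5
  0.8333 M_1 + 1.667 M_2 = 76
Solving the pair gives M_1 = 65.24 kN·m and M_2 = 12.98 kN·m (hogging).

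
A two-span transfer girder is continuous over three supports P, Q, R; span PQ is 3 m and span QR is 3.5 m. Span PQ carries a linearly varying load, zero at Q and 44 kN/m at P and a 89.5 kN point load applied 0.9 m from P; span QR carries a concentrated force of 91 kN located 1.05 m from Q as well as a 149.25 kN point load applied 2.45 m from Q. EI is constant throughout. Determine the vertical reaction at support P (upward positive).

Release continuity at Q by inserting a hinge; the redundant is the internal moment M_Q. The primary structure is two simply-supported spans PQ and QR.
End slopes at the hinge Q, treating each span as simply supported:
  span PQ: triangular load, peak 44: 7w₀L³/(360EI) = 23.1/EI
  span PQ: point load 89.5 at a = 0.9: Pab(L + a)/(6LEI) = 36.65/EI
  span QR: point load 91 at a = 1.05: Pab(L + b)/(6LEI) = 66.33/EI
  span QR: point load 149.25 at a = 2.45: Pab(L + b)/(6LEI) = 83.19/EI
  relative rotation θ_0 = (59.75 + 149.5)/EI = 209.3/EI
A unit hogging moment at Q produces rotation L₁/(3EI) + L₂/(3EI) = 2.167/EI.
Slope continuity at Q: θ_0 = M_Q·2.167/EI, so M_Q = 209.3/2.167 = 96.58 kN·m (hogging).
Span PQ, ΣM about P with M_Q applied at Q: R_Q^{PQ}·3 = 146.6 + 96.58, so R_Q^{PQ} = 81.04 kN and R_P = 155.5 − 81.04 = 74.46 kN.

R_P = 74.46 kN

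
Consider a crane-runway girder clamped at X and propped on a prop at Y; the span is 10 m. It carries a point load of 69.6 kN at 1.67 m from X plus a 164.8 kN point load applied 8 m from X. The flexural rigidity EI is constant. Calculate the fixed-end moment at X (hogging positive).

M_X = 246.9 kN·m

Remove the prop at Y; the released (primary) structure is a cantilever built in at X.
Primary-structure tip deflection at Y by superposition:
  point load 69.6 at a = 1.67: Pa²(3L − a)/(6EI) = 916.5/EI
  point load 164.8 at a = 8: Pa²(3L − a)/(6EI) = 38673/EI
  δ_0 = 39590/EI
Flexibility coefficient — unit upward force at Y: δ_{YY} = L³/(3EI) = 333.3/EI.
The prop prevents deflection at Y: R_Y = δ_0/δ_{YY} = 39590/333.3 = 118.8 kN.
Moment equilibrium about X: M_X = Σ(load moments about X) − R_Y·L = 1435 − 118.8×10 = 246.9 kN·m.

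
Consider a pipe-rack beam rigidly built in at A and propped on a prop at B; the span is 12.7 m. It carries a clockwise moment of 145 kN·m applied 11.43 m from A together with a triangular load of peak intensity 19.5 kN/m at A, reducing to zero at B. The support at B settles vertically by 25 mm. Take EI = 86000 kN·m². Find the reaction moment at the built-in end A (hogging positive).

Take the reaction at B as the redundant and release it; the primary structure is a cantilever fixed at A.
Deflection at B on the released cantilever, summing each load's contribution:
  clockwise couple 145 at a = 11.43: M₀a(2L − a)/(2EI) = 11577/EI
  triangular load, peak 19.5 at the fixed end: w₀L⁴/(30EI) = 16909/EI
  δ_0 = 28486/EI
Tip deflection under a unit load at B: L³/(3EI) = 682.8/EI.
With EI = 86000 kN·m²: δ_0 = 0.33123 m and δ_{BB} = 0.007939 m/kN.
Compatibility — the beam at B must follow the support down by 0.025 m: δ_0 − R_B·δ_{BB} = 0.025, so R_B = (0.33123 − 0.025)/0.007939 = 38.57 kN.
Moment equilibrium about A: M_A = Σ(load moments about A) − R_B·L = 669.2 − 38.57×12.7 = 179.3 kN·m.

M_A = 179.3 kN·m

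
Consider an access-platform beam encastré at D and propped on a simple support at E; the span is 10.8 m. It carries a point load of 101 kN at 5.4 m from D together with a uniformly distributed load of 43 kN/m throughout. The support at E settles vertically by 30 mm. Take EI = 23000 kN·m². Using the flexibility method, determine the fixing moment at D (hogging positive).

Remove the prop at E; the released (primary) structure is a cantilever built in at D.
Primary-structure tip deflection at E by superposition:
  point load 101 at a = 5.4: Pa²(3L − a)/(6EI) = 13253/EI
  UDL 43: wL⁴/(8EI) = 73126/EI
  δ_0 = 86380/EI
Flexibility coefficient — unit upward force at E: δ_{EE} = L³/(3EI) = 419.9/EI.
With EI = 23000 kN·m²: δ_0 = 3.7556 m and δ_{EE} = 0.018257 m/kN.
Compatibility — the beam at E must follow the support down by 0.03 m: δ_0 − R_E·δ_{EE} = 0.03, so R_E = (3.7556 − 0.03)/0.018257 = 204.1 kN.
Moment equilibrium about D: M_D = Σ(load moments about D) − R_E·L = 3053 − 204.1×10.8 = 849.2 kN·m.

M_D = 849.2 kN·m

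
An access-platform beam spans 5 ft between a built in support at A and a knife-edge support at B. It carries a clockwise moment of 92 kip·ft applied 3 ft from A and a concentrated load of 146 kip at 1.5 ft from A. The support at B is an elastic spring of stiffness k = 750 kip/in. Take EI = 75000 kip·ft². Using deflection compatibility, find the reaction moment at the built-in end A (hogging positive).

Choose R_B as the redundant. The primary structure is the cantilever fixed at A.
Free-end deflection of the primary structure under the applied loading (downward +):
  clockwise couple 92 at a = 3: M₀a(2L − a)/(2EI) = 966/EI
  point load 146 at a = 1.5: Pa²(3L − a)/(6EI) = 739.1/EI
  δ_0 = 1705/EI
Flexibility coefficient — unit upward force at B: δ_{BB} = L³/(3EI) = 41.67/EI.
With EI = 75000 kip·ft²: δ_0 = 0.022735 ft and δ_{BB} = 0.000556 ft/kip.
Compatibility — the spring shortens by R_B/k under the reaction it provides: δ_0 − R_B·δ_{BB} = R_B/k. With 1/k = 1/(750×12) ft/kip = 0.000111 ft/kip, R_B = δ_0 / (δ_{BB} + 1/k) = 0.022735 / (0.000556 + 0.000111) = 34.1 kip.
Moment equilibrium about A: M_A = Σ(load moments about A) − R_B·L = 311 − 34.1×5 = 140.5 kip·ft.

M_A = 140.5 kip·ft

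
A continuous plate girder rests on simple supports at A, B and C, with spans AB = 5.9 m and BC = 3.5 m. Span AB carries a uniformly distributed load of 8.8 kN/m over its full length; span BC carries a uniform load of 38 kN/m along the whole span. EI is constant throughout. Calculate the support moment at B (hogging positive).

Take M_B as the redundant. Released structure: two simple spans AB and BC with a hinge at B.
End slopes at the hinge B, treating each span as simply supported:
  span AB: UDL 8.8: wL³/(24EI) = 75.31/EI
  span BC: UDL 38: wL³/(24EI) = 67.89/EI
  relative rotation θ_0 = (75.31 + 67.89)/EI = 143.2/EI
A unit hogging moment at B produces rotation L₁/(3EI) + L₂/(3EI) = 3.133/EI.
Compatibility: M_B·(L₁+L₂)/(3EI) = θ_0, giving M_B = 45.7 kN·m (hogging).

M_B = 45.7 kN·m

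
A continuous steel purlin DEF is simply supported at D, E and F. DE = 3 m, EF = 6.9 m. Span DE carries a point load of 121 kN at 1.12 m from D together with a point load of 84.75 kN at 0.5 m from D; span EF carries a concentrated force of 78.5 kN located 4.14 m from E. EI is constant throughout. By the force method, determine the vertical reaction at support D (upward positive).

Take M_E as the redundant. Released structure: two simple spans DE and EF with a hinge at E.
Rotations at E on the released spans (each span's end-slope, ×1/EI):
  span DE: point load 121 at a = 1.12: Pab(L + a)/(6LEI) = 58.32/EI
  span DE: point load 84.75 at a = 0.5: Pab(L + a)/(6LEI) = 20.6/EI
  span EF: point load 78.5 at a = 4.14: Pab(L + b)/(6LEI) = 209.3/EI
  relative rotation θ_0 = (78.91 + 209.3)/EI = 288.2/EI
A unit hogging moment at E produces rotation L₁/(3EI) + L₂/(3EI) = 3.3/EI.
Slope continuity at E: θ_0 = M_E·3.3/EI, so M_E = 288.2/3.3 = 87.34 kN·m (hogging).
Span DE, ΣM about D with M_E applied at E: R_E^{DE}·3 = 177.9 + 87.34, so R_E^{DE} = 88.41 kN and R_D = 205.8 − 88.41 = 117.3 kN.

R_D = 117.3 kN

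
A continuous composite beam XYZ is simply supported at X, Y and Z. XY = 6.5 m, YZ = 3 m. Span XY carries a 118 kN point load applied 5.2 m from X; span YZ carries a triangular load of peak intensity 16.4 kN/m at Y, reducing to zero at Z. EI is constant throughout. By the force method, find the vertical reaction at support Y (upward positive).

R_Y = 149.1 kN

Release continuity at Y by inserting a hinge; the redundant is the internal moment M_Y. The primary structure is two simply-supported spans XY and YZ.
Rotations at Y on the released spans (each span's end-slope, ×1/EI):
  span XY: point load 118 at a = 5.2: Pab(L + a)/(6LEI) = 239.3/EI
  span YZ: triangular load, peak 16.4: w₀L³/(45EI) = 9.84/EI
  relative rotation θ_0 = (239.3 + 9.84)/EI = 249.1/EI
A unit hogging moment at Y produces rotation L₁/(3EI) + L₂/(3EI) = 3.167/EI.
Slope continuity at Y: θ_0 = M_Y·3.167/EI, so M_Y = 249.1/3.167 = 78.68 kN·m (hogging).
Span XY, ΣM about X with M_Y applied at Y: R_Y^{XY}·6.5 = 613.6 + 78.68, so R_Y^{XY} = 106.5 kN and R_X = 118 − 106.5 = 11.5 kN.
Span YZ, ΣM about Z: R_Y^{YZ}·3 = 49.2 + 78.68, so R_Y^{YZ} = 42.63 kN and R_Z = 24.6 − 42.63 = -18.03 kN.
R_Y = 106.5 + 42.63 = 149.1 kN.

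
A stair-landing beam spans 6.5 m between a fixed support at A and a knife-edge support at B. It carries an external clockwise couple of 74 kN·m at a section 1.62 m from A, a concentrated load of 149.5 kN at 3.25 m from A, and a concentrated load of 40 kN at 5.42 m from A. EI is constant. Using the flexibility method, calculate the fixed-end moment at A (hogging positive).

Remove the prop at B; the released (primary) structure is a cantilever built in at A.
Downward deflection at the released point B due to the loads:
  clockwise couple 74 at a = 1.62: M₀a(2L − a)/(2EI) = 682.1/EI
  point load 149.5 at a = 3.25: Pa²(3L − a)/(6EI) = 4277/EI
  point load 40 at a = 5.42: Pa²(3L − a)/(6EI) = 2757/EI
  δ_0 = 7716/EI
Flexibility coefficient — unit upward force at B: δ_{BB} = L³/(3EI) = 91.54/EI.
The prop prevents deflection at B: R_B = δ_0/δ_{BB} = 7716/91.54 = 84.29 kN.
Moment equilibrium about A: M_A = Σ(load moments about A) − R_B·L = 776.7 − 84.29×6.5 = 228.8 kN·m.

M_A = 228.8 kN·m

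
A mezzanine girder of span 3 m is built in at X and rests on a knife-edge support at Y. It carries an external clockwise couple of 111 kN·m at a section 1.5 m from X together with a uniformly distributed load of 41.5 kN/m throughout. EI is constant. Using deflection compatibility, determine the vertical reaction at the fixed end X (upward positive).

R_X = 36.19 kN

Take the reaction at Y as the redundant and release it; the primary structure is a cantilever fixed at X.
Primary-structure tip deflection at Y by superposition:
  clockwise couple 111 at a = 1.5: M₀a(2L − a)/(2EI) = 374.6/EI
  UDL 41.5: wL⁴/(8EI) = 420.2/EI
  δ_0 = 794.8/EI
Tip deflection under a unit load at Y: L³/(3EI) = 9/EI.
The prop prevents deflection at Y: R_Y = δ_0/δ_{YY} = 794.8/9 = 88.31 kN.
Vertical equilibrium: R_X = ΣP − R_Y = 124.5 − 88.31 = 36.19 kN.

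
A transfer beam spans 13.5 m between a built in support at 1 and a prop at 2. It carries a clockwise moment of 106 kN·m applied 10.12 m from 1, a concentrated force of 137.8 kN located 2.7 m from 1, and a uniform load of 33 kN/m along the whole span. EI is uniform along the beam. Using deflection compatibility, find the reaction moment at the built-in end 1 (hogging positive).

M_1 = 976.6 kN·m

Take the reaction at 2 as the redundant and release it; the primary structure is a cantilever fixed at 1.
Deflection at 2 on the released cantilever, summing each load's contribution:
  clockwise couple 106 at a = 10.12: M₀a(2L − a)/(2EI) = 9054/EI
  point load 137.8 at a = 2.7: Pa²(3L − a)/(6EI) = 6329/EI
  UDL 33: wL⁴/(8EI) = 137012/EI
  δ_0 = 152395/EI
Flexibility coefficient — unit upward force at 2: δ_{22} = L³/(3EI) = 820.1/EI.
The prop prevents deflection at 2: R_2 = δ_0/δ_{22} = 152395/820.1 = 185.8 kN.
Moment equilibrium about 1: M_1 = Σ(load moments about 1) − R_2·L = 3485 − 185.8×13.5 = 976.6 kN·m.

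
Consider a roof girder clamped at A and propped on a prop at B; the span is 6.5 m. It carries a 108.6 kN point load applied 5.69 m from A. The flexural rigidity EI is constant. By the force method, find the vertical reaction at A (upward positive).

R_A = 20.19 kN

Choose R_B as the redundant. The primary structure is the cantilever fixed at A.
Downward deflection at the released point B due to the loads:
  point load 108.6 at a = 5.69: Pa²(3L − a)/(6EI) = 8093/EI
Tip deflection under a unit load at B: L³/(3EI) = 91.54/EI.
The prop prevents deflection at B: R_B = δ_0/δ_{BB} = 8093/91.54 = 88.41 kN.
Vertical equilibrium: R_A = ΣP − R_B = 108.6 − 88.41 = 20.19 kN.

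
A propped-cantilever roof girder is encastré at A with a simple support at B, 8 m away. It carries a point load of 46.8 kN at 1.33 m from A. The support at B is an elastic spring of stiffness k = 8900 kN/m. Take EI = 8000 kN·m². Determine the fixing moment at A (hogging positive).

M_A = 47.66 kN·m

Release the roller at B. Primary structure: cantilever fixed at A.
Deflection at B on the released cantilever, summing each load's contribution:
  point load 46.8 at a = 1.33: Pa²(3L − a)/(6EI) = 312.8/EI
Tip deflection under a unit load at B: L³/(3EI) = 170.7/EI.
With EI = 8000 kN·m²: δ_0 = 0.039098 m and δ_{BB} = 0.021333 m/kN.
Compatibility — the spring shortens by R_B/k under the reaction it provides: δ_0 − R_B·δ_{BB} = R_B/k. With 1/k = 0.000112 m/kN, R_B = δ_0 / (δ_{BB} + 1/k) = 0.039098 / (0.021333 + 0.000112) = 1.823 kN.
Moment equilibrium about A: M_A = Σ(load moments about A) − R_B·L = 62.24 − 1.823×8 = 47.66 kN·m.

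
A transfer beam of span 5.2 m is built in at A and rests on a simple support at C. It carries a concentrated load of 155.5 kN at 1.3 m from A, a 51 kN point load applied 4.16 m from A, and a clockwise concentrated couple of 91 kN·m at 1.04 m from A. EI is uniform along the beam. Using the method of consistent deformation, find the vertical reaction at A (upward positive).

R_A = 147.8 kN

Remove the prop at C; the released (primary) structure is a cantilever built in at A.
Downward deflection at the released point C due to the loads:
  point load 155.5 at a = 1.3: Pa²(3L − a)/(6EI) = 626.3/EI
  point load 51 at a = 4.16: Pa²(3L − a)/(6EI) = 1683/EI
  clockwise couple 91 at a = 1.04: M₀a(2L − a)/(2EI) = 442.9/EI
  δ_0 = 2752/EI
Flexibility coefficient — unit upward force at C: δ_{CC} = L³/(3EI) = 46.87/EI.
Compatibility at C: δ_0 − R_C·δ_{CC} = 0, so R_C = 2752/46.87 = 58.72 kN.
Vertical equilibrium: R_A = ΣP − R_C = 206.5 − 58.72 = 147.8 kN.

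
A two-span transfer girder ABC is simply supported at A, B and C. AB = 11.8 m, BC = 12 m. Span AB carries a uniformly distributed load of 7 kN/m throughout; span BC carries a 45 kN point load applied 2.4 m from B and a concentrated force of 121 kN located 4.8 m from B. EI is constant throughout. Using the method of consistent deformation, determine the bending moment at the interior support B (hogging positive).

Insert a hinge at B; M_B is the redundant, and each span becomes simply supported.
Discontinuity in slope at B on the released structure — sum the simple-span end rotations:
  span AB: UDL 7: wL³/(24EI) = 479.2/EI
  span BC: point load 45 at a = 2.4: Pab(L + b)/(6LEI) = 311/EI
  span BC: point load 121 at a = 4.8: Pab(L + b)/(6LEI) = 1115/EI
  relative rotation θ_0 = (479.2 + 1426)/EI = 1905/EI
A unit hogging moment at B produces rotation L₁/(3EI) + L₂/(3EI) = 7.933/EI.
Slope continuity at B: θ_0 = M_B·7.933/EI, so M_B = 1905/7.933 = 240.2 kN·m (hogging).

M_B = 240.2 kN·m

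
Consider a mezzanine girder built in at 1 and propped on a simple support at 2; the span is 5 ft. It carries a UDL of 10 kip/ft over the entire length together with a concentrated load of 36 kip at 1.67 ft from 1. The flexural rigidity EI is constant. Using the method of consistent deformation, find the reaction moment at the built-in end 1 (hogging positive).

M_1 = 64.6 kip·ft

Release the roller at 2. Primary structure: cantilever fixed at 1.
Primary-structure tip deflection at 2 by superposition:
  UDL 10: wL⁴/(8EI) = 781.2/EI
  point load 36 at a = 1.67: Pa²(3L − a)/(6EI) = 223.1/EI
  δ_0 = 1004/EI
Tip deflection under a unit load at 2: L³/(3EI) = 41.67/EI.
Compatibility at 2: δ_0 − R_2·δ_{22} = 0, so R_2 = 1004/41.67 = 24.1 kip.
Moment equilibrium about 1: M_1 = Σ(load moments about 1) − R_2·L = 185.1 − 24.1×5 = 64.6 kip·ft.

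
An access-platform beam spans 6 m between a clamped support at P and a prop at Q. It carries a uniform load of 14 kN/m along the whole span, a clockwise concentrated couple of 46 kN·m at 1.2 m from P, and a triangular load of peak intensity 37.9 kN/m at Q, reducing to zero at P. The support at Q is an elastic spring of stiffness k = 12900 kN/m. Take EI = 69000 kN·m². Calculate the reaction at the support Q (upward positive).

Take the reaction at Q as the redundant and release it; the primary structure is a cantilever fixed at P.
Primary-structure tip deflection at Q by superposition:
  UDL 14: wL⁴/(8EI) = 2268/EI
  clockwise couple 46 at a = 1.2: M₀a(2L − a)/(2EI) = 298.1/EI
  triangular load, peak 37.9 at the free end: 11w₀L⁴/(120EI) = 4503/EI
  δ_0 = 7069/EI
Tip deflection under a unit load at Q: L³/(3EI) = 72/EI.
With EI = 69000 kN·m²: δ_0 = 0.10244 m and δ_{QQ} = 0.001043 m/kN.
Compatibility — the spring shortens by R_Q/k under the reaction it provides: δ_0 − R_Q·δ_{QQ} = R_Q/k. With 1/k = 0.000078 m/kN, R_Q = δ_0 / (δ_{QQ} + 1/k) = 0.10244 / (0.001043 + 0.000078) = 91.39 kN.

R_Q = 91.39 kN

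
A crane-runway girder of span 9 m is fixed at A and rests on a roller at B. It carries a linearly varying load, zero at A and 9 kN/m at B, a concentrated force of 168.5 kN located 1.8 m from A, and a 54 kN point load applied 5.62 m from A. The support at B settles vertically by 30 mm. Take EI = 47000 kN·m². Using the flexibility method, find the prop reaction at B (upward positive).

R_B = 50.92 kN

Remove the prop at B; the released (primary) structure is a cantilever built in at A.
Primary-structure tip deflection at B by superposition:
  triangular load, peak 9 at the free end: 11w₀L⁴/(120EI) = 5413/EI
  point load 168.5 at a = 1.8: Pa²(3L − a)/(6EI) = 2293/EI
  point load 54 at a = 5.62: Pa²(3L − a)/(6EI) = 6077/EI
  δ_0 = 13783/EI
Flexibility coefficient — unit upward force at B: δ_{BB} = L³/(3EI) = 243/EI.
With EI = 47000 kN·m²: δ_0 = 0.29326 m and δ_{BB} = 0.00517 m/kN.
Compatibility — the beam at B must follow the support down by 0.03 m: δ_0 − R_B·δ_{BB} = 0.03, so R_B = (0.29326 − 0.03)/0.00517 = 50.92 kN.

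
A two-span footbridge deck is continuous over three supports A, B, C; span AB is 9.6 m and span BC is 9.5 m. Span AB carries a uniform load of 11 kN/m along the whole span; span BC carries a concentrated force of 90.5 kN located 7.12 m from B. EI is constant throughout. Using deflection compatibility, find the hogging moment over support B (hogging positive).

M_B = 113.9 kN·m

Release continuity at B by inserting a hinge; the redundant is the internal moment M_B. The primary structure is two simply-supported spans AB and BC.
Discontinuity in slope at B on the released structure — sum the simple-span end rotations:
  span AB: UDL 11: wL³/(24EI) = 405.5/EI
  span BC: point load 90.5 at a = 7.12: Pab(L + b)/(6LEI) = 319.6/EI
  relative rotation θ_0 = (405.5 + 319.6)/EI = 725.1/EI
A unit hogging moment at B produces rotation L₁/(3EI) + L₂/(3EI) = 6.367/EI.
Compatibility: M_B·(L₁+L₂)/(3EI) = θ_0, giving M_B = 113.9 kN·m (hogging).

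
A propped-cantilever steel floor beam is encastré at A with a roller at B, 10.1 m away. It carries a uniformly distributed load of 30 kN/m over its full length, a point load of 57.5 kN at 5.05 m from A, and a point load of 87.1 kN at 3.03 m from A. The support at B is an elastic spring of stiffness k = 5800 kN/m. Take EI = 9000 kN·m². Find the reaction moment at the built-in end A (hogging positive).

M_A = 654.9 kN·m

Choose R_B as the redundant. The primary structure is the cantilever fixed at A.
Free-end deflection of the primary structure under the applied loading (downward +):
  UDL 30: wL⁴/(8EI) = 39023/EI
  point load 57.5 at a = 5.05: Pa²(3L − a)/(6EI) = 6171/EI
  point load 87.1 at a = 3.03: Pa²(3L − a)/(6EI) = 3634/EI
  δ_0 = 48828/EI
Tip deflection under a unit load at B: L³/(3EI) = 343.4/EI.
With EI = 9000 kN·m²: δ_0 = 5.4254 m and δ_{BB} = 0.038159 m/kN.
Compatibility — the spring shortens by R_B/k under the reaction it provides: δ_0 − R_B·δ_{BB} = R_B/k. With 1/k = 0.000172 m/kN, R_B = δ_0 / (δ_{BB} + 1/k) = 5.4254 / (0.038159 + 0.000172) = 141.5 kN.
Moment equilibrium about A: M_A = Σ(load moments about A) − R_B·L = 2084 − 141.5×10.1 = 654.9 kN·m.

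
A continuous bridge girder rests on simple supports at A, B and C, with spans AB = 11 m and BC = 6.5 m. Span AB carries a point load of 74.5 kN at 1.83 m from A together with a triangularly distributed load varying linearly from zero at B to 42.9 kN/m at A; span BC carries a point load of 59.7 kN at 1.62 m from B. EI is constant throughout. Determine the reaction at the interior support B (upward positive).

Release continuity at B by inserting a hinge; the redundant is the internal moment M_B. The primary structure is two simply-supported spans AB and BC.
End slopes at the hinge B, treating each span as simply supported:
  span AB: point load 74.5 at a = 1.83: Pab(L + a)/(6LEI) = 243/EI
  span AB: triangular load, peak 42.9: 7w₀L³/(360EI) = 1110/EI
  span BC: point load 59.7 at a = 1.62: Pab(L + b)/(6LEI) = 137.7/EI
  relative rotation θ_0 = (1353 + 137.7)/EI = 1491/EI
A unit hogging moment at B produces rotation L₁/(3EI) + L₂/(3EI) = 5.833/EI.
Compatibility: M_B·(L₁+L₂)/(3EI) = θ_0, giving M_B = 255.6 kN·m (hogging).
Span AB, ΣM about A with M_B applied at B: R_B^{AB}·11 = 1001 + 255.6, so R_B^{AB} = 114.3 kN and R_A = 310.4 − 114.3 = 196.2 kN.
Span BC, ΣM about C: R_B^{BC}·6.5 = 291.3 + 255.6, so R_B^{BC} = 84.14 kN and R_C = 59.7 − 84.14 = -24.44 kN.
R_B = 114.3 + 84.14 = 198.4 kN.

R_B = 198.4 kN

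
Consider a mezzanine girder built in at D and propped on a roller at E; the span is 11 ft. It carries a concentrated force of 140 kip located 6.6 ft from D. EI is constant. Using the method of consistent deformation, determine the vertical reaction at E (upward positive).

Take the reaction at E as the redundant and release it; the primary structure is a cantilever fixed at D.
Downward deflection at the released point E due to the loads:
  point load 140 at a = 6.6: Pa²(3L − a)/(6EI) = 26833/EI
Flexibility coefficient — unit upward force at E: δ_{EE} = L³/(3EI) = 443.7/EI.
Compatibility at E: δ_0 − R_E·δ_{EE} = 0, so R_E = 26833/443.7 = 60.48 kip.

R_E = 60.48 kip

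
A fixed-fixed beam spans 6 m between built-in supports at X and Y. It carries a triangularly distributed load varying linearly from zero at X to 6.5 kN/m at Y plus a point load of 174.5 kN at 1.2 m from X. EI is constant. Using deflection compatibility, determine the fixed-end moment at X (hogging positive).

M_X = 141.8 kN·m

Take the two fixed-end moments M_X, M_Y as redundants; the released structure is the simple span XY.
End rotations of the released simple span under the applied load (×1/EI):
  at X: triangular load, peak 6.5: 7w₀L³/(360EI) = 27.3/EI
  at Y: triangular load, peak 6.5: w₀L³/(45EI) = 31.2/EI
  at X: point load 174.5 at a = 1.2: Pab(L + b)/(6LEI) = 301.5/EI
  at Y: point load 174.5 at a = 1.2: Pab(L + a)/(6LEI) = 201/EI
  θ_X0 = 328.8/EI,  θ_Y0 = 232.2/EI
Flexibility coefficients: a unit moment at one end gives L/(3EI) there and L/(6EI) at the far end, so f₁₁ = f₂₂ = 2/EI and f₁₂ = f₂₁ = 1/EI.
Compatibility — zero rotation at each built-in end:
  2 M_X + 1 M_Y = 328.8
  1 M_X + 2 M_Y = 232.2
Solving the pair gives M_X = 141.8 kN·m and M_Y = 45.2 kN·m (hogging).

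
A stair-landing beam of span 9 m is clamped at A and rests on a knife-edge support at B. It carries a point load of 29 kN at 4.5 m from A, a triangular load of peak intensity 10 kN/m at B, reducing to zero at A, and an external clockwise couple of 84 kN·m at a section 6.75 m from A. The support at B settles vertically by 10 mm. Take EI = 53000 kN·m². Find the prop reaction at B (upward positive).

Remove the prop at B; the released (primary) structure is a cantilever built in at A.
Deflection at B on the released cantilever, summing each load's contribution:
  point load 29 at a = 4.5: Pa²(3L − a)/(6EI) = 2202/EI
  triangular load, peak 10 at the free end: 11w₀L⁴/(120EI) = 6014/EI
  clockwise couple 84 at a = 6.75: M₀a(2L − a)/(2EI) = 3189/EI
  δ_0 = 11406/EI
Tip deflection under a unit load at B: L³/(3EI) = 243/EI.
With EI = 53000 kN·m²: δ_0 = 0.2152 m and δ_{BB} = 0.004585 m/kN.
Compatibility — the beam at B must follow the support down by 0.01 m: δ_0 − R_B·δ_{BB} = 0.01, so R_B = (0.2152 − 0.01)/0.004585 = 44.76 kN.

R_B = 44.76 kN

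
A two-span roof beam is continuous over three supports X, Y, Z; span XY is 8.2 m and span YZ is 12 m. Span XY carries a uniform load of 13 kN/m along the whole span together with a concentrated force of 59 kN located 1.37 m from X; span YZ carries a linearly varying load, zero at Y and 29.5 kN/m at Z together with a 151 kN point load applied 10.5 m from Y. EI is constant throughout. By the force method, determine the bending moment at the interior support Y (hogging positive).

M_Y = 273.7 kN·m

Release continuity at Y by inserting a hinge; the redundant is the internal moment M_Y. The primary structure is two simply-supported spans XY and YZ.
Discontinuity in slope at Y on the released structure — sum the simple-span end rotations:
  span XY: UDL 13: wL³/(24EI) = 298.7/EI
  span XY: point load 59 at a = 1.37: Pab(L + a)/(6LEI) = 107.4/EI
  span YZ: triangular load, peak 29.5: 7w₀L³/(360EI) = 991.2/EI
  span YZ: point load 151 at a = 10.5: Pab(L + b)/(6LEI) = 445.9/EI
  relative rotation θ_0 = (406 + 1437)/EI = 1843/EI
A unit hogging moment at Y produces rotation L₁/(3EI) + L₂/(3EI) = 6.733/EI.
Compatibility: M_Y·(L₁+L₂)/(3EI) = θ_0, giving M_Y = 273.7 kN·m (hogging).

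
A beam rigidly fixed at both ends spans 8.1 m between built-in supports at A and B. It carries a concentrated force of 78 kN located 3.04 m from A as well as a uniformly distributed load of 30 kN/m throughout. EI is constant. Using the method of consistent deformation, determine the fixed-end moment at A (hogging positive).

M_A = 256.6 kN·m

Take the two fixed-end moments M_A, M_B as redundants; the released structure is the simple span AB.
On the primary (simply-supported) span, the end slopes from the loading are:
  at A: point load 78 at a = 3.04: Pab(L + b)/(6LEI) = 324.9/EI
  at B: point load 78 at a = 3.04: Pab(L + a)/(6LEI) = 275/EI
  at A: UDL 30: wL³/(24EI) = 664.3/EI
  at B: UDL 30: wL³/(24EI) = 664.3/EI
  θ_A0 = 989.2/EI,  θ_B0 = 939.3/EI
Flexibility coefficients: a unit moment at one end gives L/(3EI) there and L/(6EI) at the far end, so f₁₁ = f₂₂ = 2.7/EI and f₁₂ = f₂₁ = 1.35/EI.
Compatibility — zero rotation at each built-in end:
  2.7 M_A + 1.35 M_B = 989.2
  1.35 M_A + 2.7 M_B = 939.3
Solving the pair gives M_A = 256.6 kN·m and M_B = 219.6 kN·m (hogging).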